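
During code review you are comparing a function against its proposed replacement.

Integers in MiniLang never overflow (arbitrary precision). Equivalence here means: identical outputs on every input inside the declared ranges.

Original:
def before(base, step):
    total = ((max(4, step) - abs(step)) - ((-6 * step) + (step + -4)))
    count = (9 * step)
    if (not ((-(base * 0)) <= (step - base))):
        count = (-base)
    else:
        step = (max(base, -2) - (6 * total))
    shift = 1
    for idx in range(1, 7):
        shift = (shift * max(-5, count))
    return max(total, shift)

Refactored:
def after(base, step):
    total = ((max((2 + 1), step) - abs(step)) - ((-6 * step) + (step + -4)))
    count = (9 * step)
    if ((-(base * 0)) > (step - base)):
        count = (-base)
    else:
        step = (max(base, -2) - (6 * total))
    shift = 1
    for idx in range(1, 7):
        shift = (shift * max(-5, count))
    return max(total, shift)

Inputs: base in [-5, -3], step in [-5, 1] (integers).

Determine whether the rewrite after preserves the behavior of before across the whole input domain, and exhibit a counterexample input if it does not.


Evaluate both at base=-5, step=0.
before: total becomes 8; next count becomes 0; next (not ((-(base * 0)) <= (step - base))) evaluates to false; next step becomes -50; next shift becomes 1; next at idx=1:; next shift becomes 0; next at idx=2:; next shift becomes 0; next at idx=3:; next shift becomes 0; next at idx=4:; next shift becomes 0; next at idx=5:; next shift becomes 0; next at idx=6:; next shift becomes 0; next final value 8
after: total becomes 7; next count becomes 0; next ((-(base * 0)) > (step - base)) evaluates to false; next step becomes -44; next shift becomes 1; next at idx=1:; next shift becomes 0; next at idx=2:; next shift becomes 0; next at idx=3:; next shift becomes 0; next at idx=4:; next shift becomes 0; next at idx=5:; next shift becomes 0; next at idx=6:; next shift becomes 0; next final value 7
8 vs 7 — the two versions disagree here.
verdict: not equivalent; witness: base=-5, step=0


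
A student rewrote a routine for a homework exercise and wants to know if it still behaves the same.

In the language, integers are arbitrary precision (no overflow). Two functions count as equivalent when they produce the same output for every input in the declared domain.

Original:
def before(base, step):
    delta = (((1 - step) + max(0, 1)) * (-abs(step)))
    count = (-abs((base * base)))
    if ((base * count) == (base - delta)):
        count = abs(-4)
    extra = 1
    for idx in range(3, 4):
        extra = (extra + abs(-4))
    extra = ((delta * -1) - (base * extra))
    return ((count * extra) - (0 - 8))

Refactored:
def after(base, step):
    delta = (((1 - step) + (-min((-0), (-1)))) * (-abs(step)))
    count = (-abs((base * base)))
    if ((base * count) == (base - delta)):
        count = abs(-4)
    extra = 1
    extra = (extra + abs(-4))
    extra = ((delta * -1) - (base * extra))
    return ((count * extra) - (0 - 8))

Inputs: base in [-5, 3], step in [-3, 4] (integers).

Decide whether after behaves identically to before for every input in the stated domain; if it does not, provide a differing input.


Reading the diff, among the changes: statement counts differ; also min/max/abs usage differs; also loop structure differs; also local variable names differ.
As a probe, take base=-1, step=2: before runs delta = 0; count = -1; ((base * count) == (base - delta)) -> false; extra = 1; [idx=3]; extra = 5; extra = 5; return 3; after runs delta = 0; count = -1; ((base * count) == (base - delta)) -> false; extra = 1; extra = 5; extra = 5; return 3; both end at 3.
Every one of the 72 inputs gives matching results.
verdict: equivalent


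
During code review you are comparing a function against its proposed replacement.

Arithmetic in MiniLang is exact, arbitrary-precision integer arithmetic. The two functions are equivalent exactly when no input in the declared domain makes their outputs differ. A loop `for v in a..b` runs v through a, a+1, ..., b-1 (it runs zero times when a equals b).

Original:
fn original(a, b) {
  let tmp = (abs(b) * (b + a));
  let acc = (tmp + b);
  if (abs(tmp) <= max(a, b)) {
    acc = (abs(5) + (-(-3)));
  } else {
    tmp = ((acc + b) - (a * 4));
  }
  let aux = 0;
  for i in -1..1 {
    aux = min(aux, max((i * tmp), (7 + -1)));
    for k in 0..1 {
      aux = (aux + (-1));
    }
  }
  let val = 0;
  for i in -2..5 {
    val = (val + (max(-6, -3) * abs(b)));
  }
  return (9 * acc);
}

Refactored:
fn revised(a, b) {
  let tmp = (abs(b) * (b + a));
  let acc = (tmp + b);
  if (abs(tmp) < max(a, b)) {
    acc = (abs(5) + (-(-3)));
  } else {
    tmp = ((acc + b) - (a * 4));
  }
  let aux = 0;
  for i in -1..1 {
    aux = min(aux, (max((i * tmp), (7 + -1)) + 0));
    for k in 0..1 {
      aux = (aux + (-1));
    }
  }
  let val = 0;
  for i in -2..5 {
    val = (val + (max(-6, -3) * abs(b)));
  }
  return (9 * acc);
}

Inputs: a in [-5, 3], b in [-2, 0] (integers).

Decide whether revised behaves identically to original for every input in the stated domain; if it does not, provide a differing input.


These are not equivalent — on a=-5, b=0 the outputs split (72 vs 0).
original: tmp := 0 | acc := 0 | (abs(tmp) <= max(a, b)): true | acc := 8 | aux := 0 | iter i=-1: | aux := 0 | iter k=0: | aux := -1 | iter i=0: | aux := -1 | iter k=0: | aux := -2 | val := 0 | iter i=-2: | val := 0 | iter i=-1: | val := 0 | iter i=0: | val := 0 | iter i=1: | val := 0 | iter i=2: | val := 0 | iter i=3: | val := 0 | iter i=4: | val := 0 | result 72
revised: tmp := 0 | acc := 0 | (abs(tmp) < max(a, b)): false | tmp := 20 | aux := 0 | iter i=-1: | aux := 0 | iter k=0: | aux := -1 | iter i=0: | aux := -1 | iter k=0: | aux := -2 | val := 0 | iter i=-2: | val := 0 | iter i=-1: | val := 0 | iter i=0: | val := 0 | iter i=1: | val := 0 | iter i=2: | val := 0 | iter i=3: | val := 0 | iter i=4: | val := 0 | result 0
verdict: not equivalent; witness: a=-5, b=0


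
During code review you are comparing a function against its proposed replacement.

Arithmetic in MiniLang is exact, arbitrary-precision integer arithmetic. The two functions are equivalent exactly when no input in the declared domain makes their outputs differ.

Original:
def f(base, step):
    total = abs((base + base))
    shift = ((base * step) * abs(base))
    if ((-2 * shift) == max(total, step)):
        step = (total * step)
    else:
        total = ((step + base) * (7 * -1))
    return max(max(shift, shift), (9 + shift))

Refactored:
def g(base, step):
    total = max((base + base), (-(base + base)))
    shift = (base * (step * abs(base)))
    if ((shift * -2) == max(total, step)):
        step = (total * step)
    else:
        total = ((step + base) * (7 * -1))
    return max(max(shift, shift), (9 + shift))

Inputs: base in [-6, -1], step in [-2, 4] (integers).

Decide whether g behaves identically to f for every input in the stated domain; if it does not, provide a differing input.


The two are interchangeable: arithmetic usage differs, plus min/max/abs usage differs, and every declared input agrees.
One worked example (base=-3, step=2) — f: total becomes 6; next shift becomes -18; next ((-2 * shift) == max(total, step)) evaluates to false; next total becomes 7; next final value -9; g: total becomes 6; next shift becomes -18; next ((shift * -2) == max(total, step)) evaluates to false; next total becomes 7; next final value -9; agreement on -9.
Across all 42 domain points the two functions coincide.
verdict: equivalent


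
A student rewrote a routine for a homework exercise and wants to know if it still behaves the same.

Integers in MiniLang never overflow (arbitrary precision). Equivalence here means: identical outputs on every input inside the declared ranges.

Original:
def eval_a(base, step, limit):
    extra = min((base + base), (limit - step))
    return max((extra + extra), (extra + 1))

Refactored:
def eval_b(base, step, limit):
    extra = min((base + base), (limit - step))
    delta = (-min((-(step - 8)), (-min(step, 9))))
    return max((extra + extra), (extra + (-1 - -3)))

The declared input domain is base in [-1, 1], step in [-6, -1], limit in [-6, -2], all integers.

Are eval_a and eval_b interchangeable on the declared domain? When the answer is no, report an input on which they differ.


There is a counterexample at base=-1, step=-6, limit=-6: -1 on one side, 0 on the other.
eval_a: extra becomes -2; next final value -1
eval_b: extra becomes -2; next delta becomes -6; next final value 0
verdict: not equivalent; witness: base=-1, step=-6, limit=-6


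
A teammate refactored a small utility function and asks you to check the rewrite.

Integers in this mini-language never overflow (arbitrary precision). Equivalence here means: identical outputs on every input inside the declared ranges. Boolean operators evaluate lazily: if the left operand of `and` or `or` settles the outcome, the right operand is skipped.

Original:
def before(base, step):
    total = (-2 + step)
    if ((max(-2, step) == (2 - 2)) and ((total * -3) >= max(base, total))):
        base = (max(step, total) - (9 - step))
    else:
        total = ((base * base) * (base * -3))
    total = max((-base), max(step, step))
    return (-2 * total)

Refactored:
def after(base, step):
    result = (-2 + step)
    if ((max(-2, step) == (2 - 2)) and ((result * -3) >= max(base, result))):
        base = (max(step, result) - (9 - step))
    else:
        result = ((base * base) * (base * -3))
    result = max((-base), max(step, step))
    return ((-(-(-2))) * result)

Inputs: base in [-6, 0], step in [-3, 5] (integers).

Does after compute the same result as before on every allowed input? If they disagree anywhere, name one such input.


Changes here: local variable names differ; the full 63-point sweep finds no disagreement.
verdict: equivalent


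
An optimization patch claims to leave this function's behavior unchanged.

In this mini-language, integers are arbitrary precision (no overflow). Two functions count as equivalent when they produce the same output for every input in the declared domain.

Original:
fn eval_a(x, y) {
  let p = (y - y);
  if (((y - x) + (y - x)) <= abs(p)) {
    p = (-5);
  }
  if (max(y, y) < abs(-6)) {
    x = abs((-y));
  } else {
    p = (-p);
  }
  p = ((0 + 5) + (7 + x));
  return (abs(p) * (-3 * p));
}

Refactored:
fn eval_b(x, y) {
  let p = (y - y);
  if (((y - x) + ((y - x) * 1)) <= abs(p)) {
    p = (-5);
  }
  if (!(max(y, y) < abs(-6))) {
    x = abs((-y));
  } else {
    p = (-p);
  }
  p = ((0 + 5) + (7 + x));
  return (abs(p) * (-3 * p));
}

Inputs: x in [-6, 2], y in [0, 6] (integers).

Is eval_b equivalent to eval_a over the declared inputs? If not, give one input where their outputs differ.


On input x=-6, y=0, eval_a returns -432 while eval_b returns -108.
verdict: not equivalent; witness: x=-6, y=0


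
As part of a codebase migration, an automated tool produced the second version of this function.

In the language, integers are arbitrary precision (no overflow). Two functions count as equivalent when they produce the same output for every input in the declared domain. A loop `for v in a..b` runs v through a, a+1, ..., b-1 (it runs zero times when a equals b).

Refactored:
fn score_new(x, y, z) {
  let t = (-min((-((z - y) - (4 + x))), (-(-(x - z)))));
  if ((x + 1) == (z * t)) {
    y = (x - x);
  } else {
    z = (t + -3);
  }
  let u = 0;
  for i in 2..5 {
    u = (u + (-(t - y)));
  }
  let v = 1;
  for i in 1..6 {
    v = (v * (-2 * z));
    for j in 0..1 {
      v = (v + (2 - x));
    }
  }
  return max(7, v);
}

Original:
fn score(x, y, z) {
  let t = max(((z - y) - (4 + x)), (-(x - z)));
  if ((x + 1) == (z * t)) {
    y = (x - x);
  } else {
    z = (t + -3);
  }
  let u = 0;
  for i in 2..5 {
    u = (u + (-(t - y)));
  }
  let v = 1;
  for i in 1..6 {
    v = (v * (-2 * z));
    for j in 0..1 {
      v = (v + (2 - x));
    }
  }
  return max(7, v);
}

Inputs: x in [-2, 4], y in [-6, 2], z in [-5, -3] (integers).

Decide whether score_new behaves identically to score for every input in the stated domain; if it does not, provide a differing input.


The two versions differ — the changes include min/max/abs usage differs.
Tracing x=2, y=-3, z=-4: score: t = -6; ((x + 1) == (z * t)) -> false; z = -9; u = 0; [i=2]; u = 3; [i=3]; u = 6; [i=4]; u = 9; v = 1; [i=1]; v = 18; [j=0]; v = 18; [i=2]; v = 324; [j=0]; v = 324; [i=3]; v = 5832; [j=0]; v = 5832; [i=4]; v = 104976; [j=0]; v = 104976; [i=5]; v = 1889568; [j=0]; v = 1889568; return 1889568 | score_new: t = -6; ((x + 1) == (z * t)) -> false; z = -9; u = 0; [i=2]; u = 3; [i=3]; u = 6; [i=4]; u = 9; v = 1; [i=1]; v = 18; [j=0]; v = 18; [i=2]; v = 324; [j=0]; v = 324; [i=3]; v = 5832; [j=0]; v = 5832; [i=4]; v = 104976; [j=0]; v = 104976; [i=5]; v = 1889568; [j=0]; v = 1889568; return 1889568 — matching result 1889568.
Across all 189 domain points the two functions coincide.
verdict: equivalent


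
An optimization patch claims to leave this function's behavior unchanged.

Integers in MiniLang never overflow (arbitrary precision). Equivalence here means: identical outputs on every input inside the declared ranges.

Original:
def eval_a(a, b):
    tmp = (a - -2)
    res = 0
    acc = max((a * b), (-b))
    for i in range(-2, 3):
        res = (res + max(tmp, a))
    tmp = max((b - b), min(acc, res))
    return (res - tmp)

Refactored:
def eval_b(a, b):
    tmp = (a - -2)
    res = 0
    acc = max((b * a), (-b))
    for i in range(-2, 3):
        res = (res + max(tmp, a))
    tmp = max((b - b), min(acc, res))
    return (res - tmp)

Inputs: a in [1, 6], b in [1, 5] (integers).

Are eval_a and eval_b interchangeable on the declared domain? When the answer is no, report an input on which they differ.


Although same computation, different form, 30/30 inputs agree.
verdict: equivalent


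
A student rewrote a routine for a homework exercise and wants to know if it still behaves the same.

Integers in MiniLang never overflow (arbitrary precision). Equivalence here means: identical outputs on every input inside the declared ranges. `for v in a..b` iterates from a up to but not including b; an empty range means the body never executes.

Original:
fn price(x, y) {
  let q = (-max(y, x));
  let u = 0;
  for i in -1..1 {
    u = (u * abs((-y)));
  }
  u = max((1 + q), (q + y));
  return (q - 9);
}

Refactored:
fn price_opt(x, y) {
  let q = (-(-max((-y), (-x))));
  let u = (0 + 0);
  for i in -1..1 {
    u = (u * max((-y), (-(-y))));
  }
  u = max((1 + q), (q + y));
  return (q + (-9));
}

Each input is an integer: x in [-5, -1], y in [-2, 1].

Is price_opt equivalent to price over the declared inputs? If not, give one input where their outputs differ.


Input x=-5, y=-2: -7 from price versus -4 from price_opt.
verdict: not equivalent; witness: x=-5, y=-2


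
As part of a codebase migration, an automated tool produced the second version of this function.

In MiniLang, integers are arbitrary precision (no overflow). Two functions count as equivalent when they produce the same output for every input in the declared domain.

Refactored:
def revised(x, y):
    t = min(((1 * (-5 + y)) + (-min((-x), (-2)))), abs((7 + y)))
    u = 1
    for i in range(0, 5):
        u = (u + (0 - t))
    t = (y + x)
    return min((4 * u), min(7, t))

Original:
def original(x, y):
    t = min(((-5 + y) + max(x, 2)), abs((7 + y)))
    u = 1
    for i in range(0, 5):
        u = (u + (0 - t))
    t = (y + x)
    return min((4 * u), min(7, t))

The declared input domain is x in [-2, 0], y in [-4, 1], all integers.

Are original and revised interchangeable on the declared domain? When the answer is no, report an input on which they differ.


This is a faithful refactor — constant usage differs, arithmetic usage differs, min/max/abs usage differs, but the computed results match everywhere.
Spot check at x=-1, y=1 — original: t=-2, then u=1, then (i=0), then u=3, then (i=1), then u=5, then (i=2), then u=7, then (i=3), then u=9, then (i=4), then u=11, then t=0, then returns 0. revised: t=-2, then u=1, then (i=0), then u=3, then (i=1), then u=5, then (i=2), then u=7, then (i=3), then u=9, then (i=4), then u=11, then t=0, then returns 0. Both give 0.
Across all 18 domain points the two functions coincide.
verdict: equivalent


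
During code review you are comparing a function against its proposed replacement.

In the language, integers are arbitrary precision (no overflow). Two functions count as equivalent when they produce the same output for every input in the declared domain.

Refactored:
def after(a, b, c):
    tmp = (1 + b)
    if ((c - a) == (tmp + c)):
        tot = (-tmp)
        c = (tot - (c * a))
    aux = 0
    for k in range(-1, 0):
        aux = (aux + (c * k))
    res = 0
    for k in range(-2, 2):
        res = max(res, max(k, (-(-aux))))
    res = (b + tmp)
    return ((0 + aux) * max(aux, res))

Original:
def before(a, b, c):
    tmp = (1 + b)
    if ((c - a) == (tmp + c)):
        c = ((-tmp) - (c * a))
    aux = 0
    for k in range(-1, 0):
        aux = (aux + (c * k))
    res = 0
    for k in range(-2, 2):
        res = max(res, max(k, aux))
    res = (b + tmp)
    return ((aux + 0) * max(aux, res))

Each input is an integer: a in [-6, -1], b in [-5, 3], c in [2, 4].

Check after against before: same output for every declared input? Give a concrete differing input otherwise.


Side by side, the visible changes include: local variable names differ, statement counts differ.
As a probe, take a=-4, b=-1, c=2: before runs tmp = 0; ((c - a) == (tmp + c)) -> false; aux = 0; [k=-1]; aux = -2; res = 0; [k=-2]; res = 0; [k=-1]; res = 0; [k=0]; res = 0; [k=1]; res = 1; res = -1; return 2; after runs tmp = 0; ((c - a) == (tmp + c)) -> false; aux = 0; [k=-1]; aux = -2; res = 0; [k=-2]; res = 0; [k=-1]; res = 0; [k=0]; res = 0; [k=1]; res = 1; res = -1; return 2; both end at 2.
Every one of the 162 inputs gives matching results.
verdict: equivalent


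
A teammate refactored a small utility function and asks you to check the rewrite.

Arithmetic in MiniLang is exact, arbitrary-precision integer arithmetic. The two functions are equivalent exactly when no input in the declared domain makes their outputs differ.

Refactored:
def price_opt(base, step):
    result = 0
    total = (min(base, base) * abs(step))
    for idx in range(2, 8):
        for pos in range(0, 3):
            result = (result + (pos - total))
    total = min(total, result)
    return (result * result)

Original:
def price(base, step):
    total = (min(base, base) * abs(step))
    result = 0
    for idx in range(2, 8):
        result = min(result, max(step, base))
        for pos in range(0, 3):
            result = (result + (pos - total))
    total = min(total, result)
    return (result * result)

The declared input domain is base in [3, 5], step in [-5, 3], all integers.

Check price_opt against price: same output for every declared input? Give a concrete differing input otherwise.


Consider the input base=3, step=0.
price: total=0, then result=0, then (idx=2), then result=0, then (pos=0), then result=0, then (pos=1), then result=1, then (pos=2), then result=3, then (idx=3), then result=3, then (pos=0), then result=3, then (pos=1), then result=4, then (pos=2), then result=6, then (idx=4), then result=3, then (pos=0), then result=3, then (pos=1), then result=4, then (pos=2), then result=6, then (idx=5), then result=3, then (pos=0), then result=3, then (pos=1), then result=4, then (pos=2), then result=6, then (idx=6), then result=3, then (pos=0), then result=3, then (pos=1), then result=4, then (pos=2), then result=6, then (idx=7), then result=3, then (pos=0), then result=3, then (pos=1), then result=4, then (pos=2), then result=6, then total=0, then returns 36
price_opt: result=0, then total=0, then (idx=2), then (pos=0), then result=0, then (pos=1), then result=1, then (pos=2), then result=3, then (idx=3), then (pos=0), then result=3, then (pos=1), then result=4, then (pos=2), then result=6, then (idx=4), then (pos=0), then result=6, then (pos=1), then result=7, then (pos=2), then result=9, then (idx=5), then (pos=0), then result=9, then (pos=1), then result=10, then (pos=2), then result=12, then (idx=6), then (pos=0), then result=12, then (pos=1), then result=13, then (pos=2), then result=15, then (idx=7), then (pos=0), then result=15, then (pos=1), then result=16, then (pos=2), then result=18, then total=0, then returns 324
36 against 324: the behavior changed.
verdict: not equivalent; witness: base=3, step=0


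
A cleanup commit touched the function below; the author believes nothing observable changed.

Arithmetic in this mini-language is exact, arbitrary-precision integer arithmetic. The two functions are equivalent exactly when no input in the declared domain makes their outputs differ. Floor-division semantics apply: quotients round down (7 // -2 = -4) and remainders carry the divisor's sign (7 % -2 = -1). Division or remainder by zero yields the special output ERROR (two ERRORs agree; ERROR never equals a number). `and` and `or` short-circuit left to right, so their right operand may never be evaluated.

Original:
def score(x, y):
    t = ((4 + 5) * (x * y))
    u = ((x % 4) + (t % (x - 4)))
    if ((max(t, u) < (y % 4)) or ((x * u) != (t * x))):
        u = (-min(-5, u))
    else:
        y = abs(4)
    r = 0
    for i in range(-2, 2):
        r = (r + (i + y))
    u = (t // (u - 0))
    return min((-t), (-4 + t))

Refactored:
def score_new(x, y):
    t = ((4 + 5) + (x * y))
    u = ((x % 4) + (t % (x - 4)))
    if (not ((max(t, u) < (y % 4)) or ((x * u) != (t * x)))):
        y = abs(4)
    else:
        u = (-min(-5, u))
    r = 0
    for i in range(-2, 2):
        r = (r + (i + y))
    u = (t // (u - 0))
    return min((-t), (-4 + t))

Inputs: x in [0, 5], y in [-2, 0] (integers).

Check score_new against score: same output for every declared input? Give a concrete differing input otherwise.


Evaluate both at x=0, y=-2.
score: t=0, then u=0, then ((max(t, u) < (y % 4)) or ((x * u) != (t * x))) is true, then u=5, then r=0, then (i=-2), then r=-4, then (i=-1), then r=-7, then (i=0), then r=-9, then (i=1), then r=-10, then u=0, then returns -4
score_new: t=9, then u=-3, then (not ((max(t, u) < (y % 4)) or ((x * u) != (t * x)))) is true, then y=4, then r=0, then (i=-2), then r=2, then (i=-1), then r=5, then (i=0), then r=9, then (i=1), then r=14, then u=-3, then returns -9
-4 vs -9 — the two versions disagree here.
verdict: not equivalent; witness: x=0, y=-2


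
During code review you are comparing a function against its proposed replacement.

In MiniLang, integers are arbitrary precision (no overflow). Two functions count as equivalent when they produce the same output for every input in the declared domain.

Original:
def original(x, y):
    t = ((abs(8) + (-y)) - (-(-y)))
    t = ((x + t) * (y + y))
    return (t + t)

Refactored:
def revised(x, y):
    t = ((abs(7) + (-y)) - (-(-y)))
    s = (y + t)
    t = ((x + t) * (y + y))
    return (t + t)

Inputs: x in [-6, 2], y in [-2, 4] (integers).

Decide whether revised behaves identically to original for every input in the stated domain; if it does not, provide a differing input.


Not equivalent: x=-6, y=-2 separates them (-48 vs -40).
original: t=12, then t=-24, then returns -48
revised: t=11, then s=9, then t=-20, then returns -40
verdict: not equivalent; witness: x=-6, y=-2


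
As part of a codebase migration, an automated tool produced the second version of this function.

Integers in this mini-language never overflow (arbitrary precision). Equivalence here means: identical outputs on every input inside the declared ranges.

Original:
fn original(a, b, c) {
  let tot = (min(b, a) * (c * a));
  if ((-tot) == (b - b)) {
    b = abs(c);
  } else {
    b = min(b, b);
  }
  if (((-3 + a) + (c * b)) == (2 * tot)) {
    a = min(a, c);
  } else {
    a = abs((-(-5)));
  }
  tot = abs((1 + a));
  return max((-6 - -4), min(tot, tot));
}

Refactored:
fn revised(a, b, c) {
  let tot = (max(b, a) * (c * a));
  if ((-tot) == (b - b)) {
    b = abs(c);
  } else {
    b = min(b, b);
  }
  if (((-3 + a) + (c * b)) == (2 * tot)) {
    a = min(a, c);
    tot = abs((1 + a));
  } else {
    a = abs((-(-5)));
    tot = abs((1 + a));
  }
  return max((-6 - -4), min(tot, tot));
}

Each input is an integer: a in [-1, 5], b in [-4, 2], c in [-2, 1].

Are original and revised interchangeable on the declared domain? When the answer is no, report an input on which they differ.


These are not equivalent — on a=-1, b=-2, c=-1 the outputs split (6 vs 0).
original: tot = -2; ((-tot) == (b - b)) -> false; b = -2; (((-3 + a) + (c * b)) == (2 * tot)) -> false; a = 5; tot = 6; return 6
revised: tot = -1; ((-tot) == (b - b)) -> false; b = -2; (((-3 + a) + (c * b)) == (2 * tot)) -> true; a = -1; tot = 0; return 0
verdict: not equivalent; witness: a=-1, b=-2, c=-1


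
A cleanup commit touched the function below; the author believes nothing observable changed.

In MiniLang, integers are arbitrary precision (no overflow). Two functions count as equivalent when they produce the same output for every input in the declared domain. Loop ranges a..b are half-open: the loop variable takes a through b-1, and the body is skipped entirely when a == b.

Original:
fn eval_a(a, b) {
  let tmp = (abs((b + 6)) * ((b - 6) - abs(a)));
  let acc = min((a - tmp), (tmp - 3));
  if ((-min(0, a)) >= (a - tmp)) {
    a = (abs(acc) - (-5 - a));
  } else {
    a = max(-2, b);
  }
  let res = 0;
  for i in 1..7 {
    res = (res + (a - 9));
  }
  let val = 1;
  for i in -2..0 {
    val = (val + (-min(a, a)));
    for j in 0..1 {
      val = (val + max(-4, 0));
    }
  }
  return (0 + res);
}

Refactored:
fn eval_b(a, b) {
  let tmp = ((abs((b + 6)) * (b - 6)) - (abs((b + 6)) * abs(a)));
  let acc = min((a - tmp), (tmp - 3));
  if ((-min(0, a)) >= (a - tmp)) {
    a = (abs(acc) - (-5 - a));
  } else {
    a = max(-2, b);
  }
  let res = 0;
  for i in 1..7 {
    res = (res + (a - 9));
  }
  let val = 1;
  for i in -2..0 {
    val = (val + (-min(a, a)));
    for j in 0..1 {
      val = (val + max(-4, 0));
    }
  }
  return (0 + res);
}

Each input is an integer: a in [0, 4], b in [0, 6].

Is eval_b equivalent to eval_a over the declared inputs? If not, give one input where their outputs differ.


Side by side, the visible changes include: arithmetic usage differs; also min/max/abs usage differs; also constant usage differs.
As a probe, take a=4, b=0: eval_a runs tmp = -60; acc = -63; ((-min(0, a)) >= (a - tmp)) -> false; a = 0; res = 0; [i=1]; res = -9; [i=2]; res = -18; [i=3]; res = -27; [i=4]; res = -36; [i=5]; res = -45; [i=6]; res = -54; val = 1; [i=-2]; val = 1; [j=0]; val = 1; [i=-1]; val = 1; [j=0]; val = 1; return -54; eval_b runs tmp = -60; acc = -63; ((-min(0, a)) >= (a - tmp)) -> false; a = 0; res = 0; [i=1]; res = -9; [i=2]; res = -18; [i=3]; res = -27; [i=4]; res = -36; [i=5]; res = -45; [i=6]; res = -54; val = 1; [i=-2]; val = 1; [j=0]; val = 1; [i=-1]; val = 1; [j=0]; val = 1; return -54; both end at -54.
Sweeping the whole domain (35 inputs) finds no disagreement.
verdict: equivalent


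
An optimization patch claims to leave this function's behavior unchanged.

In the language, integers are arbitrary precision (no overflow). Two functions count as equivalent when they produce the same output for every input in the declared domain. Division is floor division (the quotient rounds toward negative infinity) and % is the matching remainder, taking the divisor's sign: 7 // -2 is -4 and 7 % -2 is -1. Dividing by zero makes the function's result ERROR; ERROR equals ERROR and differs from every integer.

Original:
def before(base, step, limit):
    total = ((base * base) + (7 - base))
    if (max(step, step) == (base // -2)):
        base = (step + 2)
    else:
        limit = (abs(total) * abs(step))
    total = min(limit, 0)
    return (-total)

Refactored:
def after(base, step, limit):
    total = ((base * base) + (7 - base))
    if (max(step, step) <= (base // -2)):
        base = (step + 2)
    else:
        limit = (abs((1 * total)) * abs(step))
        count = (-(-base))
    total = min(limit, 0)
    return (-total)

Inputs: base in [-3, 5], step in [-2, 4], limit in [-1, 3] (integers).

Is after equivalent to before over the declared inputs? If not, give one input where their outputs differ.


There is a counterexample at base=-3, step=-2, limit=-1: 0 on one side, 1 on the other.
before: total := 19 | (max(step, step) == (base // -2)): false | limit := 38 | total := 0 | result 0
after: total := 19 | (max(step, step) <= (base // -2)): true | base := 0 | total := -1 | result 1
verdict: not equivalent; witness: base=-3, step=-2, limit=-1


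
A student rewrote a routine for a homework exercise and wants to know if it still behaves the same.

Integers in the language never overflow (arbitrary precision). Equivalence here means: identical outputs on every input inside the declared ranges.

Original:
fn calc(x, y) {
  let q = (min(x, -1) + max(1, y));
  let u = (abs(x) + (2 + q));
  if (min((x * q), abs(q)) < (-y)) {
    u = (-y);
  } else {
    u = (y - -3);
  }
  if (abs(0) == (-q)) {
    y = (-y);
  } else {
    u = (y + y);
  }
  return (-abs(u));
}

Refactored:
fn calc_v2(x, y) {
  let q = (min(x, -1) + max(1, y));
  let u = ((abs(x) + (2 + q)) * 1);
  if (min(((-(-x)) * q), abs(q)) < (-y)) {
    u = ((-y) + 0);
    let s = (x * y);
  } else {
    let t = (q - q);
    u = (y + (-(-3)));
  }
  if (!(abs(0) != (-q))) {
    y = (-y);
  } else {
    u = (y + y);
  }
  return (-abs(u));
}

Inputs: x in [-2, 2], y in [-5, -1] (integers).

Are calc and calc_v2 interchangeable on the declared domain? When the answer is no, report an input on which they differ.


Comparing the listings, the differences include: local variable names differ, and boolean connective usage differs, and statement counts differ, and comparison usage differs, and arithmetic usage differs, and constant usage differs.
Spot check at x=1, y=-4 — calc: q := 0 | u := 3 | (min((x * q), abs(q)) < (-y)): true | u := 4 | (abs(0) == (-q)): true | y := 4 | result -4. calc_v2: q := 0 | u := 3 | (min(((-(-x)) * q), abs(q)) < (-y)): true | u := 4 | s := -4 | (!(abs(0) != (-q))): true | y := 4 | result -4. Both give -4.
Sweeping the whole domain (25 inputs) finds no disagreement.
verdict: equivalent


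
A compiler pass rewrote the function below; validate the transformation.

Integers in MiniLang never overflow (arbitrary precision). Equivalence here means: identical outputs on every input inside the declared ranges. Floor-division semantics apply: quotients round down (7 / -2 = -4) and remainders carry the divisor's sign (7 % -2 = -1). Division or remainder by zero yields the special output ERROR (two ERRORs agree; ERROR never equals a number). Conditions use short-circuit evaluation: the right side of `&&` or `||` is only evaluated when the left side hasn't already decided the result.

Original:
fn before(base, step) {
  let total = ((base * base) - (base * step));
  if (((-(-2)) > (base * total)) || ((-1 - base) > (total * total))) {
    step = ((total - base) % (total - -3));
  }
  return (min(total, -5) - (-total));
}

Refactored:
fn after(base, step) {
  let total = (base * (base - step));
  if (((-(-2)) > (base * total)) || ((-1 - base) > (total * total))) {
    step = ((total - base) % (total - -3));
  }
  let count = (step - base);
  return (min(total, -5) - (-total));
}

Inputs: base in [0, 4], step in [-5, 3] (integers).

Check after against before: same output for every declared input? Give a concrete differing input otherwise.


Differences: local variable names differ, arithmetic usage differs, statement counts differ — yet all 45 inputs agree.
verdict: equivalent


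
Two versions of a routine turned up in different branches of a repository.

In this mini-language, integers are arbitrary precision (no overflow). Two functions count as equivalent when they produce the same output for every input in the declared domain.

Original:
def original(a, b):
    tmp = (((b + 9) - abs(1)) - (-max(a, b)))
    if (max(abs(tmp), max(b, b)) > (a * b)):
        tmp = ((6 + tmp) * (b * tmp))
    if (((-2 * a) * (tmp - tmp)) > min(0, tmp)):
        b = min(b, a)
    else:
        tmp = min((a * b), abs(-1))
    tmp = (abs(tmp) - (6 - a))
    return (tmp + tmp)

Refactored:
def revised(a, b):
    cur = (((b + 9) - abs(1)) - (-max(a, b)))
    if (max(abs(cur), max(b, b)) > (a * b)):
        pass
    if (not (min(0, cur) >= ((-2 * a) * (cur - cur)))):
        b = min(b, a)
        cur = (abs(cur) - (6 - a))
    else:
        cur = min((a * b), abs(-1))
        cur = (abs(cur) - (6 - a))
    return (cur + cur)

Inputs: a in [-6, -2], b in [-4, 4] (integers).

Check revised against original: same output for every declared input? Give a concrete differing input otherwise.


Evaluate both at a=-5, b=-1.
original: tmp := 6 | (max(abs(tmp), max(b, b)) > (a * b)): true | tmp := -72 | (((-2 * a) * (tmp - tmp)) > min(0, tmp)): true | b := -5 | tmp := 61 | result 122
revised: cur := 6 | (max(abs(cur), max(b, b)) > (a * b)): true | (not (min(0, cur) >= ((-2 * a) * (cur - cur)))): false | cur := 1 | cur := -10 | result -20
122 and -20 differ, so these are not the same function on this domain.
verdict: not equivalent; witness: a=-5, b=-1


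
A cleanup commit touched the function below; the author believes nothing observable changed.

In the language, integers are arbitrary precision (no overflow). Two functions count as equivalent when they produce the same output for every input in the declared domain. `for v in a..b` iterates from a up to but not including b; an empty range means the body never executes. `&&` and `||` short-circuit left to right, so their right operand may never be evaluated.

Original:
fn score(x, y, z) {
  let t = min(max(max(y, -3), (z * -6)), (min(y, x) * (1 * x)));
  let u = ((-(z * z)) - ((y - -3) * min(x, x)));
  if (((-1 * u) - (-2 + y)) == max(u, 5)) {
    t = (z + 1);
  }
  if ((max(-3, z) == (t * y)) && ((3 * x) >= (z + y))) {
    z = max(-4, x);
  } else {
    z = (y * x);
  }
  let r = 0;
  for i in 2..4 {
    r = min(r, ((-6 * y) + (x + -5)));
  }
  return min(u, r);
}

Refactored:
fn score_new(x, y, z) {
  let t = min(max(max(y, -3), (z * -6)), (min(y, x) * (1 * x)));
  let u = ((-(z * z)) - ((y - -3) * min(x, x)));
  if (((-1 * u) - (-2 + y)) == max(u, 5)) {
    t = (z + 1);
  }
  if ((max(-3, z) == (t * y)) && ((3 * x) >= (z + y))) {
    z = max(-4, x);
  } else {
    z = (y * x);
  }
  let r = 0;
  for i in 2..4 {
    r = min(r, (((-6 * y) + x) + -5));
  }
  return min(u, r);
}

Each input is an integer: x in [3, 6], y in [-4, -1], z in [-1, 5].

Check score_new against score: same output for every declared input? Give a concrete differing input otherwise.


Equivalent — the differences include same computation, different form, yet no declared input distinguishes the two.
One worked example (x=4, y=-4, z=0) — score: t := -16 | u := 4 | (((-1 * u) - (-2 + y)) == max(u, 5)): false | ((max(-3, z) == (t * y)) && ((3 * x) >= (z + y))): false | z := -16 | r := 0 | iter i=2: | r := 0 | iter i=3: | r := 0 | result 0; score_new: t := -16 | u := 4 | (((-1 * u) - (-2 + y)) == max(u, 5)): false | ((max(-3, z) == (t * y)) && ((3 * x) >= (z + y))): false | z := -16 | r := 0 | iter i=2: | r := 0 | iter i=3: | r := 0 | result 0; agreement on 0.
Sweeping the whole domain (112 inputs) finds no disagreement.
verdict: equivalent


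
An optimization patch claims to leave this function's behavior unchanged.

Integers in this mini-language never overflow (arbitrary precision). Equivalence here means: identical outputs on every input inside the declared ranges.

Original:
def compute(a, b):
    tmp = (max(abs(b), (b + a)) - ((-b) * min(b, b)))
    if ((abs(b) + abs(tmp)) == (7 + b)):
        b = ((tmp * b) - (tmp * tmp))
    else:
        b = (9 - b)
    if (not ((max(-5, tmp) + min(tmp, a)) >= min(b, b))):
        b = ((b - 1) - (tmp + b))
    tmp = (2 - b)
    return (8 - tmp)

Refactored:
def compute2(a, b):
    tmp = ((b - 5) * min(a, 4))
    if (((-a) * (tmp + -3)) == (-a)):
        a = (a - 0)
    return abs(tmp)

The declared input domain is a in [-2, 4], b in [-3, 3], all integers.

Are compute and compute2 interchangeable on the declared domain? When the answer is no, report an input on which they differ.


On input a=-2, b=-3, compute returns -7 while compute2 returns 16.
verdict: not equivalent; witness: a=-2, b=-3


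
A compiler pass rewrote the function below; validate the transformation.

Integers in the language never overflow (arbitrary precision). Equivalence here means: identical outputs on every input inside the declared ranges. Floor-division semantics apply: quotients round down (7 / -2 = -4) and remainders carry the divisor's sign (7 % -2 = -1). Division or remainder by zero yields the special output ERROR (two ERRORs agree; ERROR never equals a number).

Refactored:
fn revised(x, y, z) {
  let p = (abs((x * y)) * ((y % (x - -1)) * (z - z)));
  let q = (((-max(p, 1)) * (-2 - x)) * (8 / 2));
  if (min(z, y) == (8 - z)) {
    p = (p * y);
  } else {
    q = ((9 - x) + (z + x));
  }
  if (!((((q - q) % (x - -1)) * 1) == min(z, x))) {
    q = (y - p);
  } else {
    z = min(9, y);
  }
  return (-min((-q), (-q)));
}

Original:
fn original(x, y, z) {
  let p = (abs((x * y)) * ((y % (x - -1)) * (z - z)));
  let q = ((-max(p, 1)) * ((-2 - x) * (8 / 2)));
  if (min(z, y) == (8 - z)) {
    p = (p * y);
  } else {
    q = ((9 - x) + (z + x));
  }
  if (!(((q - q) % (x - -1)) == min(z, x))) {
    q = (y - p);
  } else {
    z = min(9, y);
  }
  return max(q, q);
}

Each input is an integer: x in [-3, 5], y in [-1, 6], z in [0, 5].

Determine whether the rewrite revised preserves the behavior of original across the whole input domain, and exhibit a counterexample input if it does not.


Behavior is preserved: although arithmetic usage differs; and min/max/abs usage differs; and constant usage differs, the outputs never diverge.
Tracing x=3, y=0, z=5: original: p=0, then q=20, then (min(z, y) == (8 - z)) is false, then q=14, then (!(((q - q) % (x - -1)) == min(z, x))) is true, then q=0, then returns 0 | revised: p=0, then q=20, then (min(z, y) == (8 - z)) is false, then q=14, then (!((((q - q) % (x - -1)) * 1) == min(z, x))) is true, then q=0, then returns 0 — matching result 0.
An exhaustive pass over the 432 declared inputs shows identical outputs.
verdict: equivalent


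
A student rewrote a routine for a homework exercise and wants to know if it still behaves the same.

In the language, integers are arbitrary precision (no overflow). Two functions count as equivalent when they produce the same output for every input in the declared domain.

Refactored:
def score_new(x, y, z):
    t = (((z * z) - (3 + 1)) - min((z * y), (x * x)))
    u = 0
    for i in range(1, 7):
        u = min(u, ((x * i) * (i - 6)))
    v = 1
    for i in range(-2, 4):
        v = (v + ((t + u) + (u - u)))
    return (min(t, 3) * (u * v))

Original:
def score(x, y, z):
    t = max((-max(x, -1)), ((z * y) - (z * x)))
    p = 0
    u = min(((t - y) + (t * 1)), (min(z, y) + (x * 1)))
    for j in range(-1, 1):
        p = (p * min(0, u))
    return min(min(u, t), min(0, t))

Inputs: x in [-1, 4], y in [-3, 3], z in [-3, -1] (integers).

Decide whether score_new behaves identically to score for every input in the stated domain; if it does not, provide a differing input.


The rewrite breaks on x=-1, y=-3, z=-3, where the results are -4 and 0.
score: t = 6; p = 0; u = -4; [j=-1]; p = 0; [j=0]; p = 0; return -4
score_new: t = 4; u = 0; [i=1]; u = 0; [i=2]; u = 0; [i=3]; u = 0; [i=4]; u = 0; [i=5]; u = 0; [i=6]; u = 0; v = 1; [i=-2]; v = 5; [i=-1]; v = 9; [i=0]; v = 13; [i=1]; v = 17; [i=2]; v = 21; [i=3]; v = 25; return 0
verdict: not equivalent; witness: x=-1, y=-3, z=-3


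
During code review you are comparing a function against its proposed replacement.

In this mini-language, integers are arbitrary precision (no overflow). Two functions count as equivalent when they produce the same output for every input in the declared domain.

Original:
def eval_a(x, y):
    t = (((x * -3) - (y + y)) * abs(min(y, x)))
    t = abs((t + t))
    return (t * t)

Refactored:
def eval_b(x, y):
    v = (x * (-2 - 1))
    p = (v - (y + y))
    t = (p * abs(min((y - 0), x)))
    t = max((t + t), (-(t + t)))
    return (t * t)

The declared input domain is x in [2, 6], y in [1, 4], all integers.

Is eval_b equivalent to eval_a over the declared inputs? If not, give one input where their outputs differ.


The two are interchangeable: statement counts differ; and min/max/abs usage differs; and local variable names differ; and constant usage differs; and arithmetic usage differs, and every declared input agrees.
Tracing x=2, y=4: eval_a: t becomes -28; next t becomes 56; next final value 3136 | eval_b: v becomes -6; next p becomes -14; next t becomes -28; next t becomes 56; next final value 3136 — matching result 3136.
Checked all 20 inputs in the declared domain: the outputs agree on every one.
verdict: equivalent
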